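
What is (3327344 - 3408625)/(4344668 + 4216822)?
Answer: -81281/8561490 ≈ -0.0094938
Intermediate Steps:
(3327344 - 3408625)/(4344668 + 4216822) = -81281/8561490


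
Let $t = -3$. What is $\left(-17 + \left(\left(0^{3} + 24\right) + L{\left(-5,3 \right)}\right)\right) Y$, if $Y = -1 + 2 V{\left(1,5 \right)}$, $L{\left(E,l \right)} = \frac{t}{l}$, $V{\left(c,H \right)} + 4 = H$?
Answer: $6$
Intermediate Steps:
$V{\left(c,H \right)} = -4 + H$
$L{\left(E,l \right)} = - \frac{3}{l}$
$Y = 1$ ($Y = -1 + 2 \left(-4 + 5\right) = -1 + 2 \cdot 1 = -1 + 2 = 1$)
$\left(-17 + \left(\left(0^{3} + 24\right) + L{\left(-5,3 \right)}\right)\right) Y = \left(-17 - \left(-24 + 0 + 1\right)\right) 1 = \left(-17 + \left(\left(0 + 24\right) - 1\right)\right) 1 = \left(-17 + \left(24 - 1\right)\right) 1 = \left(-17 + 23\right) 1 = 6 \cdot 1 = 6$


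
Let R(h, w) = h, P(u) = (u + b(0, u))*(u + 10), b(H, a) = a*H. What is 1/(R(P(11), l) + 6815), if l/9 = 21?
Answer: 1/7046 ≈ 0.00014192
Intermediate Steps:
b(H, a) = H*a
P(u) = u*(10 + u) (P(u) = (u + 0*u)*(u + 10) = (u + 0)*(10 + u) = u*(10 + u))
l = 189 (l = 9*21 = 189)
1/(R(P(11), l) + 6815) = 1/(11*(10 + 11) + 6815) = 1/(11*21 + 6815) = 1/(231 + 6815) = 1/7046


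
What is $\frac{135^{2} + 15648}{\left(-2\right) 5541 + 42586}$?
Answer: $\frac{33873}{31504} \approx 1.0752$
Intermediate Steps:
$\frac{135^{2} + 15648}{\left(-2\right) 5541 + 42586} = \frac{18225 + 15648}{-11082 + 42586} = \frac{33873}{31504}$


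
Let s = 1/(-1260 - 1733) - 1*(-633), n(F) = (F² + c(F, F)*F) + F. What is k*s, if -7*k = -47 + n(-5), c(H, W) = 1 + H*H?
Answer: 297447176/20951 ≈ 14197.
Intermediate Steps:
c(H, W) = 1 + H²
n(F) = F + F² + F*(1 + F²) (n(F) = (F² + (1 + F²)*F) + F = (F² + F*(1 + F²)) + F = F + F² + F*(1 + F²))
s = 1894568/2993 (s = 1/(-2993) + 633 = -1/2993 + 633 = 1894568/2993 ≈ 633.00)
k = 157/7 (k = -(-47 - 5*(2 - 5 + (-5)²))/7 = -(-47 - 5*(2 - 5 + 25))/7 = -(-47 - 5*22)/7 = -(-47 - 110)/7 = -⅐*(-157) = 157/7 ≈ 22.429)
k*s = (157/7)*(1894568/2993) = 297447176/20951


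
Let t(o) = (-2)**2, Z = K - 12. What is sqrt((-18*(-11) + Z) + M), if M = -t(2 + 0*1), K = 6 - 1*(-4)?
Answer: 8*sqrt(3) ≈ 13.856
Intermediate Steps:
K = 10 (K = 6 + 4 = 10)
Z = -2 (Z = 10 - 12 = -2)
t(o) = 4
M = -4 (M = -1*4 = -4)
sqrt((-18*(-11) + Z) + M) = sqrt((-18*(-11) - 2) - 4) = sqrt((198 - 2) - 4) = sqrt(196 - 4) = sqrt(192) = 8*sqrt(3)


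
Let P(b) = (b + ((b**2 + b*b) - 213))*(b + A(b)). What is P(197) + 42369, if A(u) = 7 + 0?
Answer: 15873177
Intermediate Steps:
A(u) = 7
P(b) = (7 + b)*(-213 + b + 2*b**2) (P(b) = (b + ((b**2 + b*b) - 213))*(b + 7) = (b + ((b**2 + b**2) - 213))*(7 + b) = (b + (2*b**2 - 213))*(7 + b) = (b + (-213 + 2*b**2))*(7 + b) = (-213 + b + 2*b**2)*(7 + b) = (7 + b)*(-213 + b + 2*b**2))
P(197) + 42369 = (-1491 - 206*197 + 2*197**3 + 15*197**2) + 42369 = (-1491 - 40582 + 2*7645373 + 15*38809) + 42369 = (-1491 - 40582 + 15290746 + 582135) + 42369 = 15830808 + 42369 = 15873177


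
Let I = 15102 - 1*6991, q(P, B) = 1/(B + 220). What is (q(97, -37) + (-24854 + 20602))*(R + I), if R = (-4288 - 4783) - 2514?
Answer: 901057170/61 ≈ 1.4771e+7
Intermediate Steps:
q(P, B) = 1/(220 + B)
I = 8111 (I = 15102 - 6991 = 8111)
R = -11585 (R = -9071 - 2514 = -11585)
(q(97, -37) + (-24854 + 20602))*(R + I) = (1/(220 - 37) + (-24854 + 20602))*(-11585 + 8111) = (1/183 - 4252)*(-3474) = -778115/183*(-3474) = 901057170/61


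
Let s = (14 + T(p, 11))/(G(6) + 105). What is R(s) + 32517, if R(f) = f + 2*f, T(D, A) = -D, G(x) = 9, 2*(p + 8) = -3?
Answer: 2471339/76 ≈ 32518.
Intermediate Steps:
p = -19/2 (p = -8 + (½)*(-3) = -8 - 3/2 = -19/2 ≈ -9.5000)
s = 47/228 (s = (14 - 1*(-19/2))/(9 + 105) = (14 + 19/2)/114 = (47/2)*(1/114) = 47/228 ≈ 0.20614)
R(f) = 3*f
R(s) + 32517 = 3*(47/228) + 32517 = 47/76 + 32517 = 2471339/76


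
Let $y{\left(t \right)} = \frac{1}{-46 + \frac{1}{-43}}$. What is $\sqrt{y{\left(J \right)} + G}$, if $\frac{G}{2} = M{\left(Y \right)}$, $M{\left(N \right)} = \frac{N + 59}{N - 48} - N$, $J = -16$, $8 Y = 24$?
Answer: $\frac{i \sqrt{7734535595}}{29685} \approx 2.9626 i$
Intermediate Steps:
$Y = 3$ ($Y = \frac{1}{8} \cdot 24 = 3$)
$y{\left(t \right)} = - \frac{43}{1979}$ ($y{\left(t \right)} = \frac{1}{-46 - \frac{1}{43}} = \frac{1}{- \frac{1979}{43}} = - \frac{43}{1979}$)
$M{\left(N \right)} = - N + \frac{59 + N}{-48 + N}$ ($M{\left(N \right)} = \frac{59 + N}{-48 + N} - N = - N + \frac{59 + N}{-48 + N}$)
$G = - \frac{394}{45}$ ($G = 2 \frac{59 - 3^{2} + 49 \cdot 3}{-48 + 3} = 2 \frac{59 - 9 + 147}{-45} = 2 \left(- \frac{59 - 9 + 147}{45}\right) = 2 \left(\left(- \frac{1}{45}\right) 197\right) = 2 \left(- \frac{197}{45}\right) = - \frac{394}{45} \approx -8.7556$)
$\sqrt{y{\left(J \right)} + G} = \sqrt{- \frac{43}{1979} - \frac{394}{45}} = \sqrt{- \frac{781661}{89055}} = \frac{i \sqrt{7734535595}}{29685}$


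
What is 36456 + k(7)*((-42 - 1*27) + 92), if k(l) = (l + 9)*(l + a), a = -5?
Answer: 37192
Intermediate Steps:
k(l) = (-5 + l)*(9 + l) (k(l) = (l + 9)*(l - 5) = (9 + l)*(-5 + l) = (-5 + l)*(9 + l))
36456 + k(7)*((-42 - 1*27) + 92) = 36456 + (-45 + 7**2 + 4*7)*((-42 - 1*27) + 92) = 36456 + (-45 + 49 + 28)*((-42 - 27) + 92) = 36456 + 32*(-69 + 92) = 36456 + 32*23 = 36456 + 736 = 37192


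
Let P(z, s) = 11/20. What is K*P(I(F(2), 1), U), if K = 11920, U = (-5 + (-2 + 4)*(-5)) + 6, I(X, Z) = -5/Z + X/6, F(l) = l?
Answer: 6556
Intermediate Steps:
I(X, Z) = -5/Z + X/6 (I(X, Z) = -5/Z + X*(1/6) = -5/Z + X/6)
U = -9 (U = (-5 + 2*(-5)) + 6 = (-5 - 10) + 6 = -15 + 6 = -9)
P(z, s) = 11/20 (P(z, s) = 11*(1/20) = 11/20)
K*P(I(F(2), 1), U) = 11920*(11/20) = 6556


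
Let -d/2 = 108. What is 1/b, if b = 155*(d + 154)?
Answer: -1/9610 ≈ -0.00010406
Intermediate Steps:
d = -216 (d = -2*108 = -216)
b = -9610 (b = 155*(-216 + 154) = 155*(-62) = -9610)
1/b = 1/(-9610) = -1/9610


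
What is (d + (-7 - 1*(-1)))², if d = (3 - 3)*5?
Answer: 36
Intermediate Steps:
d = 0 (d = 0*5 = 0)
(d + (-7 - 1*(-1)))² = (0 + (-7 - 1*(-1)))² = (0 + (-7 + 1))² = (0 - 6)² = (-6)² = 36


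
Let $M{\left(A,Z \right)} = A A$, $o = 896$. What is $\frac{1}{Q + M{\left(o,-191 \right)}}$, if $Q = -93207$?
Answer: $\frac{1}{709609} \approx 1.4092 \cdot 10^{-6}$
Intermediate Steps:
$M{\left(A,Z \right)} = A^{2}$
$\frac{1}{Q + M{\left(o,-191 \right)}} = \frac{1}{-93207 + 896^{2}} = \frac{1}{-93207 + 802816} = \frac{1}{709609}$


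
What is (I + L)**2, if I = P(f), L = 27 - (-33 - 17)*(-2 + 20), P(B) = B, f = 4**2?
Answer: 889249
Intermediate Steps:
f = 16
L = 927 (L = 27 - (-50)*18 = 27 - 1*(-900) = 27 + 900 = 927)
I = 16
(I + L)**2 = (16 + 927)**2 = 943**2 = 889249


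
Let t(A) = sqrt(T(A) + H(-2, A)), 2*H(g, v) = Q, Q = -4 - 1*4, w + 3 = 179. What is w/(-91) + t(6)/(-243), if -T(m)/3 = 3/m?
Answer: -176/91 - I*sqrt(22)/486 ≈ -1.9341 - 0.0096511*I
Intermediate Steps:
w = 176 (w = -3 + 179 = 176)
Q = -8 (Q = -4 - 4 = -8)
H(g, v) = -4 (H(g, v) = (1/2)*(-8) = -4)
T(m) = -9/m
t(A) = sqrt(-4 - 9/A) (t(A) = sqrt(-9/A - 4) = sqrt(-4 - 9/A))
w/(-91) + t(6)/(-243) = 176/(-91) + sqrt(-4 - 9/6)/(-243) = 176*(-1/91) + sqrt(-4 - 9*1/6)*(-1/243) = -176/91 + sqrt(-4 - 3/2)*(-1/243) = -176/91 + sqrt(-11/2)*(-1/243) = -176/91 + (I*sqrt(22)/2)*(-1/243) = -176/91 - I*sqrt(22)/486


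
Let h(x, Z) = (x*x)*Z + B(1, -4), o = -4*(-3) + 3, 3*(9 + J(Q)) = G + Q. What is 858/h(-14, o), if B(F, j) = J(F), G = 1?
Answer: 2574/8795 ≈ 0.29267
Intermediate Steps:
J(Q) = -26/3 + Q/3 (J(Q) = -9 + (1 + Q)/3 = -9 + (⅓ + Q/3) = -26/3 + Q/3)
o = 15 (o = 12 + 3 = 15)
B(F, j) = -26/3 + F/3
h(x, Z) = -25/3 + Z*x² (h(x, Z) = (x*x)*Z + (-26/3 + (⅓)*1) = x²*Z + (-26/3 + ⅓) = Z*x² - 25/3 = -25/3 + Z*x²)
858/h(-14, o) = 858/(-25/3 + 15*(-14)²) = 858/(-25/3 + 15*196) = 858/(-25/3 + 2940) = 858/(8795/3) = 858*(3/8795) = 2574/8795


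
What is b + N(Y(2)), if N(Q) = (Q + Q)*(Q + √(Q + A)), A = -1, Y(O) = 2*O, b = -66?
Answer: -34 + 8*√3 ≈ -20.144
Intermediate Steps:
N(Q) = 2*Q*(Q + √(-1 + Q)) (N(Q) = (Q + Q)*(Q + √(Q - 1)) = (2*Q)*(Q + √(-1 + Q)) = 2*Q*(Q + √(-1 + Q)))
b + N(Y(2)) = -66 + 2*(2*2)*(2*2 + √(-1 + 2*2)) = -66 + 2*4*(4 + √(-1 + 4)) = -66 + 2*4*(4 + √3) = -66 + (32 + 8*√3) = -34 + 8*√3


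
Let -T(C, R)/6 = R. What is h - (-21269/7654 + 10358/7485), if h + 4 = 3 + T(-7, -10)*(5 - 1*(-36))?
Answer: 140956495543/57290190 ≈ 2460.4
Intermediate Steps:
T(C, R) = -6*R
h = 2459 (h = -4 + (3 + (-6*(-10))*(5 - 1*(-36))) = -4 + (3 + 60*(5 + 36)) = -4 + (3 + 60*41) = -4 + (3 + 2460) = -4 + 2463 = 2459)
h - (-21269/7654 + 10358/7485) = 2459 - (-21269/7654 + 10358/7485) = 2459 - 1*(-79918333/57290190) = 2459 + 79918333/57290190 = 140956495543/57290190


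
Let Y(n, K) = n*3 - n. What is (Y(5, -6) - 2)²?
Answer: 64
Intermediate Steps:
Y(n, K) = 2*n (Y(n, K) = 3*n - n = 2*n)
(Y(5, -6) - 2)² = (2*5 - 2)² = (10 - 2)² = 8² = 64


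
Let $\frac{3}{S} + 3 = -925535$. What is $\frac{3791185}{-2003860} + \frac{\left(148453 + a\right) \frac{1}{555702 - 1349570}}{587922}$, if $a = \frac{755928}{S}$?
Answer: $- \frac{65107123889558483}{46763325594823128} \approx -1.3923$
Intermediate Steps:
$S = - \frac{3}{925538}$ ($S = \frac{3}{-3 - 925535} = \frac{3}{-925538} = 3 \left(- \frac{1}{925538}\right) = - \frac{3}{925538} \approx -3.2414 \cdot 10^{-6}$)
$a = -233213363088$ ($a = \frac{755928}{- \frac{3}{925538}} = 755928 \left(- \frac{925538}{3}\right) = -233213363088$)
$\frac{3791185}{-2003860} + \frac{\left(148453 + a\right) \frac{1}{555702 - 1349570}}{587922} = \frac{3791185}{-2003860} + \frac{\left(148453 - 233213363088\right) \frac{1}{555702 - 1349570}}{587922} = 3791185 \left(- \frac{1}{2003860}\right) + - \frac{233213214635}{-793868} \cdot \frac{1}{587922} = - \frac{758237}{400772} + \left(-233213214635\right) \left(- \frac{1}{793868}\right) \frac{1}{587922} = - \frac{758237}{400772} + \frac{233213214635}{793868} \cdot \frac{1}{587922} = - \frac{758237}{400772} + \frac{233213214635}{466732462296} = - \frac{65107123889558483}{46763325594823128}$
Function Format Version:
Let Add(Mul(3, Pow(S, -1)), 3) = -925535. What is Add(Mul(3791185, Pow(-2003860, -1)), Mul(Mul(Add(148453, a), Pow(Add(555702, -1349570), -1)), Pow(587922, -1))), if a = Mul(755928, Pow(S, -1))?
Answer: Rational(-65107123889558483, 46763325594823128) ≈ -1.3923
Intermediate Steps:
S = Rational(-3, 925538) (S = Mul(3, Pow(Add(-3, -925535), -1)) = Mul(3, Pow(-925538, -1)) = Mul(3, Rational(-1, 925538)) = Rational(-3, 925538) ≈ -3.2414e-6)
a = -233213363088 (a = Mul(755928, Pow(Rational(-3, 925538), -1)) = Mul(755928, Rational(-925538, 3)) = -233213363088)
Add(Mul(3791185, Pow(-2003860, -1)), Mul(Mul(Add(148453, a), Pow(Add(555702, -1349570), -1)), Pow(587922, -1))) = Add(Mul(3791185, Pow(-2003860, -1)), Mul(Mul(Add(148453, -233213363088), Pow(Add(555702, -1349570), -1)), Pow(587922, -1))) = Add(Mul(3791185, Rational(-1, 2003860)), Mul(Mul(-233213214635, Pow(-793868, -1)), Rational(1, 587922))) = Add(Rational(-758237, 400772), Mul(Mul(-233213214635, Rational(-1, 793868)), Rational(1, 587922))) = Add(Rational(-758237, 400772), Mul(Rational(233213214635, 793868), Rational(1, 587922))) = Add(Rational(-758237, 400772), Rational(233213214635, 466732462296)) = Rational(-65107123889558483, 46763325594823128)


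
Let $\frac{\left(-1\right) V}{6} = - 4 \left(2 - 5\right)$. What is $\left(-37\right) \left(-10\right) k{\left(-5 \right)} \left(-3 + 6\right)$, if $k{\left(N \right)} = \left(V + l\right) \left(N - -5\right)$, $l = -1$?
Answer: $0$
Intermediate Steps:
$V = -72$ ($V = - 6 \left(- 4 \left(2 - 5\right)\right) = - 6 \left(\left(-4\right) \left(-3\right)\right) = \left(-6\right) 12 = -72$)
$k{\left(N \right)} = -365 - 73 N$ ($k{\left(N \right)} = \left(-72 - 1\right) \left(N - -5\right) = - 73 \left(N + 5\right) = - 73 \left(5 + N\right) = -365 - 73 N$)
$\left(-37\right) \left(-10\right) k{\left(-5 \right)} \left(-3 + 6\right) = \left(-37\right) \left(-10\right) \left(-365 - -365\right) \left(-3 + 6\right) = 370 \left(-365 + 365\right) 3 = 370 \cdot 0 \cdot 3 = 370 \cdot 0 = 0$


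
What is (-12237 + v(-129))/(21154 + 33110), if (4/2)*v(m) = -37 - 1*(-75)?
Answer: -6109/27132 ≈ -0.22516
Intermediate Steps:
v(m) = 19 (v(m) = (-37 - 1*(-75))/2 = (-37 + 75)/2 = (½)*38 = 19)
(-12237 + v(-129))/(21154 + 33110) = (-12237 + 19)/(21154 + 33110) = -12218/54264 = -12218*1/54264 = -6109/27132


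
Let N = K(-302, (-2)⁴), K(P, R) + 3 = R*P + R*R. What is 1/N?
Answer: -1/4579 ≈ -0.00021839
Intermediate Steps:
K(P, R) = -3 + R² + P*R (K(P, R) = -3 + (R*P + R*R) = -3 + (P*R + R²) = -3 + (R² + P*R) = -3 + R² + P*R)
N = -4579 (N = -3 + ((-2)⁴)² - 302*(-2)⁴ = -3 + 16² - 302*16 = -3 + 256 - 4832 = -4579)
1/N = 1/(-4579) = -1/4579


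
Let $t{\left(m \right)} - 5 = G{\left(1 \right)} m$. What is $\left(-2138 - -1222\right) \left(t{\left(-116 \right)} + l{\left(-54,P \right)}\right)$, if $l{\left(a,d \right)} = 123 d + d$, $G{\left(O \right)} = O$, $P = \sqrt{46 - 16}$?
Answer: $101676 - 113584 \sqrt{30} \approx -5.2045 \cdot 10^{5}$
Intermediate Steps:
$P = \sqrt{30} \approx 5.4772$
$l{\left(a,d \right)} = 124 d$
$t{\left(m \right)} = 5 + m$ ($t{\left(m \right)} = 5 + 1 m = 5 + m$)
$\left(-2138 - -1222\right) \left(t{\left(-116 \right)} + l{\left(-54,P \right)}\right) = \left(-2138 - -1222\right) \left(\left(5 - 116\right) + 124 \sqrt{30}\right) = \left(-2138 + \left(-1967 + 3189\right)\right) \left(-111 + 124 \sqrt{30}\right) = \left(-2138 + 1222\right) \left(-111 + 124 \sqrt{30}\right) = - 916 \left(-111 + 124 \sqrt{30}\right) = 101676 - 113584 \sqrt{30}$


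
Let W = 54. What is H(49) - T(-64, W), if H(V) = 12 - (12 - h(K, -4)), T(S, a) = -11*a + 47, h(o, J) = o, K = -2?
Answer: 545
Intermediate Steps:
T(S, a) = 47 - 11*a
H(V) = -2 (H(V) = 12 - (12 - 1*(-2)) = 12 - (12 + 2) = 12 - 1*14 = 12 - 14 = -2)
H(49) - T(-64, W) = -2 - (47 - 11*54) = -2 - (47 - 594) = -2 - 1*(-547) = -2 + 547 = 545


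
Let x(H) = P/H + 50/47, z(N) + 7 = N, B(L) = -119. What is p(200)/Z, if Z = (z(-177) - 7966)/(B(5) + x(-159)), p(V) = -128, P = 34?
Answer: -11301568/6090495 ≈ -1.8556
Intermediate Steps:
z(N) = -7 + N
x(H) = 50/47 + 34/H (x(H) = 34/H + 50/47 = 50/47 + 34/H)
Z = 12180990/176587 (Z = ((-7 - 177) - 7966)/(-119 + (50/47 + 34/(-159))) = (-184 - 7966)/(-119 + (50/47 + 34*(-1/159))) = -8150/(-119 + (50/47 - 34/159)) = -8150/(-119 + 6352/7473) = -8150/(-882935/7473) = -8150*(-7473/882935) = 12180990/176587 ≈ 68.980)
p(200)/Z = -128/12180990/176587 = -128*176587/12180990 = -11301568/6090495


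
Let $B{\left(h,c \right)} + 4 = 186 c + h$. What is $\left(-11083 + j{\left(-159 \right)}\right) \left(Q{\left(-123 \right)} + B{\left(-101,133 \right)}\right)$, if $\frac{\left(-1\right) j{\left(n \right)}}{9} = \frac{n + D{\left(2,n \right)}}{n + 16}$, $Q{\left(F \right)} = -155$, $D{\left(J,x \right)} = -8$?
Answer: $- \frac{38831213816}{143} \approx -2.7155 \cdot 10^{8}$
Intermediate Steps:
$B{\left(h,c \right)} = -4 + h + 186 c$ ($B{\left(h,c \right)} = -4 + \left(186 c + h\right) = -4 + \left(h + 186 c\right) = -4 + h + 186 c$)
$j{\left(n \right)} = - \frac{9 \left(-8 + n\right)}{16 + n}$ ($j{\left(n \right)} = - 9 \frac{n - 8}{n + 16} = - 9 \frac{-8 + n}{16 + n} = - \frac{9 \left(-8 + n\right)}{16 + n}$)
$\left(-11083 + j{\left(-159 \right)}\right) \left(Q{\left(-123 \right)} + B{\left(-101,133 \right)}\right) = \left(-11083 + \frac{9 \left(8 - -159\right)}{16 - 159}\right) \left(-155 - -24633\right) = \left(-11083 + \frac{9 \left(8 + 159\right)}{-143}\right) \left(-155 - -24633\right) = \left(-11083 + 9 \left(- \frac{1}{143}\right) 167\right) \left(-155 + 24633\right) = \left(-11083 - \frac{1503}{143}\right) 24478 = \left(- \frac{1586372}{143}\right) 24478 = - \frac{38831213816}{143}$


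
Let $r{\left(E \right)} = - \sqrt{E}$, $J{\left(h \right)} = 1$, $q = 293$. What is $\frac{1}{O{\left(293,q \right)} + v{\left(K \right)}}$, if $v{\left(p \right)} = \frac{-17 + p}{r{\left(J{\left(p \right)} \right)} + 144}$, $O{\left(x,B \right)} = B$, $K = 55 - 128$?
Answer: $\frac{143}{41809} \approx 0.0034203$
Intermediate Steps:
$K = -73$ ($K = 55 - 128 = -73$)
$v{\left(p \right)} = - \frac{17}{143} + \frac{p}{143}$ ($v{\left(p \right)} = \frac{-17 + p}{- \sqrt{1} + 144} = \frac{-17 + p}{\left(-1\right) 1 + 144} = \frac{-17 + p}{-1 + 144} = \frac{-17 + p}{143} = \left(-17 + p\right) \frac{1}{143} = - \frac{17}{143} + \frac{p}{143}$)
$\frac{1}{O{\left(293,q \right)} + v{\left(K \right)}} = \frac{1}{293 + \left(- \frac{17}{143} + \frac{1}{143} \left(-73\right)\right)} = \frac{1}{293 - \frac{90}{143}} = \frac{1}{\frac{41809}{143}} = \frac{143}{41809}$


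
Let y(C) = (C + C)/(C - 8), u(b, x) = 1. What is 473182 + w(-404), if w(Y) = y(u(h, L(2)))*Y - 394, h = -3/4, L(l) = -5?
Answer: 3310324/7 ≈ 4.7290e+5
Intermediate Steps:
h = -¾ (h = -3*¼ = -¾ ≈ -0.75000)
y(C) = 2*C/(-8 + C) (y(C) = (2*C)/(-8 + C) = 2*C/(-8 + C))
w(Y) = -394 - 2*Y/7 (w(Y) = (2*1/(-8 + 1))*Y - 394 = (2*1/(-7))*Y - 394 = (2*1*(-⅐))*Y - 394 = -2*Y/7 - 394 = -394 - 2*Y/7)
473182 + w(-404) = 473182 + (-394 - 2/7*(-404)) = 473182 + (-394 + 808/7) = 473182 - 1950/7 = 3310324/7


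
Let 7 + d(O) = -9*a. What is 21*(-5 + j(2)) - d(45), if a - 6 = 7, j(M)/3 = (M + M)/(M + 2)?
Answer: 82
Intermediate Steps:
j(M) = 6*M/(2 + M) (j(M) = 3*((M + M)/(M + 2)) = 3*((2*M)/(2 + M)) = 3*(2*M/(2 + M)) = 6*M/(2 + M))
a = 13 (a = 6 + 7 = 13)
d(O) = -124 (d(O) = -7 - 9*13 = -7 - 117 = -124)
21*(-5 + j(2)) - d(45) = 21*(-5 + 6*2/(2 + 2)) - 1*(-124) = 21*(-5 + 6*2/4) + 124 = 21*(-5 + 6*2*(¼)) + 124 = 21*(-5 + 3) + 124 = 21*(-2) + 124 = -42 + 124 = 82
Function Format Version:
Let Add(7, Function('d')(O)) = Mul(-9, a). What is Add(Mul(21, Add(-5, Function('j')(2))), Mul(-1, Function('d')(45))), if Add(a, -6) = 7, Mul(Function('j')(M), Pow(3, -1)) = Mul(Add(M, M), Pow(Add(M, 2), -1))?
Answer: 82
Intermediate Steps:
Function('j')(M) = Mul(6, M, Pow(Add(2, M), -1)) (Function('j')(M) = Mul(3, Mul(Add(M, M), Pow(Add(M, 2), -1))) = Mul(3, Mul(Mul(2, M), Pow(Add(2, M), -1))) = Mul(3, Mul(2, M, Pow(Add(2, M), -1))) = Mul(6, M, Pow(Add(2, M), -1)))
a = 13 (a = Add(6, 7) = 13)
Function('d')(O) = -124 (Function('d')(O) = Add(-7, Mul(-9, 13)) = Add(-7, -117) = -124)
Add(Mul(21, Add(-5, Function('j')(2))), Mul(-1, Function('d')(45))) = Add(Mul(21, Add(-5, Mul(6, 2, Pow(Add(2, 2), -1)))), Mul(-1, -124)) = Add(Mul(21, Add(-5, Mul(6, 2, Pow(4, -1)))), 124) = Add(Mul(21, Add(-5, Mul(6, 2, Rational(1, 4)))), 124) = Add(Mul(21, Add(-5, 3)), 124) = Add(Mul(21, -2), 124) = Add(-42, 124) = 82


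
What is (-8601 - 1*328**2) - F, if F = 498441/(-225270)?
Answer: -8724165503/75090 ≈ -1.1618e+5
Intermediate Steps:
F = -166147/75090 (F = 498441*(-1/225270) = -166147/75090 ≈ -2.2126)
(-8601 - 1*328**2) - F = (-8601 - 1*328**2) - 1*(-166147/75090) = (-8601 - 1*107584) + 166147/75090 = (-8601 - 107584) + 166147/75090 = -116185 + 166147/75090 = -8724165503/75090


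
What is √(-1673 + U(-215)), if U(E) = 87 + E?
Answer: I*√1801 ≈ 42.438*I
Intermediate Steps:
√(-1673 + U(-215)) = √(-1673 + (87 - 215)) = √(-1673 - 128) = √(-1801) = I*√1801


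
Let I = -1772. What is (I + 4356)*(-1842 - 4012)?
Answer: -15126736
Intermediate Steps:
(I + 4356)*(-1842 - 4012) = (-1772 + 4356)*(-1842 - 4012) = 2584*(-5854) = -15126736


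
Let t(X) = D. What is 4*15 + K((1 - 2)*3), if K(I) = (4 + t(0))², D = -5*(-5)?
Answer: 901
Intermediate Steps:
D = 25
t(X) = 25
K(I) = 841 (K(I) = (4 + 25)² = 29² = 841)
4*15 + K((1 - 2)*3) = 4*15 + 841 = 60 + 841 = 901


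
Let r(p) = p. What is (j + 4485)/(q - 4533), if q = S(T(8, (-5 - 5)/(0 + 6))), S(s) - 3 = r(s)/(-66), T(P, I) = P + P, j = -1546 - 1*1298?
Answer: -54153/149498 ≈ -0.36223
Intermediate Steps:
j = -2844 (j = -1546 - 1298 = -2844)
T(P, I) = 2*P
S(s) = 3 - s/66 (S(s) = 3 + s/(-66) = 3 + s*(-1/66) = 3 - s/66)
q = 91/33 (q = 3 - 8/33 = 91/33 ≈ 2.7576)
(j + 4485)/(q - 4533) = (-2844 + 4485)/(91/33 - 4533) = 1641/(-149498/33) = 1641*(-33/149498) = -54153/149498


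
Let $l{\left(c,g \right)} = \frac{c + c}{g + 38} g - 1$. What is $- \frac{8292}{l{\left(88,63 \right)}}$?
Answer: $- \frac{837492}{10987} \approx -76.226$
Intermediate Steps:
$l{\left(c,g \right)} = -1 + \frac{2 c g}{38 + g}$ ($l{\left(c,g \right)} = \frac{2 c}{38 + g} g - 1 = \frac{2 c g}{38 + g} - 1 = -1 + \frac{2 c g}{38 + g}$)
$- \frac{8292}{l{\left(88,63 \right)}} = - \frac{8292}{\frac{1}{38 + 63} \left(-38 - 63 + 2 \cdot 88 \cdot 63\right)} = - \frac{8292}{\frac{1}{101} \left(-38 - 63 + 11088\right)} = - \frac{8292}{\frac{1}{101} \cdot 10987} = - \frac{8292}{\frac{10987}{101}} = \left(-8292\right) \frac{101}{10987} = - \frac{837492}{10987}$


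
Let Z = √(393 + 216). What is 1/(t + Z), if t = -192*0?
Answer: √609/609 ≈ 0.040522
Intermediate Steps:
t = 0
Z = √609 ≈ 24.678
1/(t + Z) = 1/(0 + √609) = 1/(√609) = √609/609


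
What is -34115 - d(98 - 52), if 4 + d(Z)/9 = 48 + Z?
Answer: -34925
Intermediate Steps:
d(Z) = 396 + 9*Z (d(Z) = -36 + 9*(48 + Z) = -36 + (432 + 9*Z) = 396 + 9*Z)
-34115 - d(98 - 52) = -34115 - (396 + 9*(98 - 52)) = -34115 - (396 + 9*46) = -34115 - (396 + 414) = -34115 - 1*810 = -34115 - 810 = -34925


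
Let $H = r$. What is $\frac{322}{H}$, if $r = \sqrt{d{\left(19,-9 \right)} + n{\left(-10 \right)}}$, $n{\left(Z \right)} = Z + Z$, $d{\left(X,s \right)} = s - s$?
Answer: $- \frac{161 i \sqrt{5}}{5} \approx - 72.001 i$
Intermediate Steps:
$d{\left(X,s \right)} = 0$
$n{\left(Z \right)} = 2 Z$
$r = 2 i \sqrt{5}$ ($r = \sqrt{0 + 2 \left(-10\right)} = \sqrt{0 - 20} = \sqrt{-20} = 2 i \sqrt{5} \approx 4.4721 i$)
$H = 2 i \sqrt{5} \approx 4.4721 i$
$\frac{322}{H} = \frac{322}{2 i \sqrt{5}} = 322 \left(- \frac{i \sqrt{5}}{10}\right) = - \frac{161 i \sqrt{5}}{5}$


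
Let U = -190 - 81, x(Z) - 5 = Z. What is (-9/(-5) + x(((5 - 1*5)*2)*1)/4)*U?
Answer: -16531/20 ≈ -826.55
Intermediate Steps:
x(Z) = 5 + Z
U = -271
(-9/(-5) + x(((5 - 1*5)*2)*1)/4)*U = (-9/(-5) + (5 + ((5 - 1*5)*2)*1)/4)*(-271) = (-9*(-⅕) + (5 + ((5 - 5)*2)*1)*(¼))*(-271) = (9/5 + (5 + (0*2)*1)*(¼))*(-271) = (9/5 + (5 + 0*1)*(¼))*(-271) = (9/5 + (5 + 0)*(¼))*(-271) = (9/5 + 5*(¼))*(-271) = (9/5 + 5/4)*(-271) = (61/20)*(-271) = -16531/20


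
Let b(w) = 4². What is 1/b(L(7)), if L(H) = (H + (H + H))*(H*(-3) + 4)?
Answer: 1/16 ≈ 0.062500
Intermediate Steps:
L(H) = 3*H*(4 - 3*H) (L(H) = (H + 2*H)*(-3*H + 4) = (3*H)*(4 - 3*H) = 3*H*(4 - 3*H))
b(w) = 16
1/b(L(7)) = 1/16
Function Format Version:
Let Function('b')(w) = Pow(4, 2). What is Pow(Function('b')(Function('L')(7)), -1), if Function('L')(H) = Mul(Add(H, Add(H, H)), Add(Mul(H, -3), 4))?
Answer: Rational(1, 16) ≈ 0.062500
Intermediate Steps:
Function('L')(H) = Mul(3, H, Add(4, Mul(-3, H))) (Function('L')(H) = Mul(Add(H, Mul(2, H)), Add(Mul(-3, H), 4)) = Mul(Mul(3, H), Add(4, Mul(-3, H))) = Mul(3, H, Add(4, Mul(-3, H))))
Function('b')(w) = 16
Pow(Function('b')(Function('L')(7)), -1) = Pow(16, -1) = Rational(1, 16)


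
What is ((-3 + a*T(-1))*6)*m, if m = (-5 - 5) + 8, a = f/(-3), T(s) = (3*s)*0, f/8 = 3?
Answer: 36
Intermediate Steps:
f = 24 (f = 8*3 = 24)
T(s) = 0
a = -8 (a = 24/(-3) = 24*(-⅓) = -8)
m = -2 (m = -10 + 8 = -2)
((-3 + a*T(-1))*6)*m = ((-3 - 8*0)*6)*(-2) = ((-3 + 0)*6)*(-2) = -3*6*(-2) = -18*(-2) = 36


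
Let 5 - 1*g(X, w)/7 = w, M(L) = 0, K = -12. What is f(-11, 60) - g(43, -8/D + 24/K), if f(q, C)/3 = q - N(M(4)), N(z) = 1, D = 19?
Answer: -1671/19 ≈ -87.947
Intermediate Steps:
g(X, w) = 35 - 7*w
f(q, C) = -3 + 3*q (f(q, C) = 3*(q - 1*1) = 3*(q - 1) = 3*(-1 + q) = -3 + 3*q)
f(-11, 60) - g(43, -8/D + 24/K) = (-3 + 3*(-11)) - (35 - 7*(-8/19 + 24/(-12))) = (-3 - 33) - (35 - 7*(-8*1/19 + 24*(-1/12))) = -36 - (35 - 7*(-8/19 - 2)) = -36 - (35 - 7*(-46/19)) = -36 - (35 + 322/19) = -36 - 1*987/19 = -36 - 987/19 = -1671/19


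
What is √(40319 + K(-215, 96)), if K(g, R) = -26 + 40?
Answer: √40333 ≈ 200.83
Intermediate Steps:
K(g, R) = 14
√(40319 + K(-215, 96)) = √(40319 + 14) = √40333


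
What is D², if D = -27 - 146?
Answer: 29929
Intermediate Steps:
D = -173
D² = (-173)² = 29929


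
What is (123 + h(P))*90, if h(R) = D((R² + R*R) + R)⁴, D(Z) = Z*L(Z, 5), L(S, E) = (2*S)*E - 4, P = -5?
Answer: 14602660871760911070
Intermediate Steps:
L(S, E) = -4 + 2*E*S (L(S, E) = 2*E*S - 4 = -4 + 2*E*S)
D(Z) = Z*(-4 + 10*Z) (D(Z) = Z*(-4 + 2*5*Z) = Z*(-4 + 10*Z))
h(R) = 16*(R + 2*R²)⁴*(-2 + 5*R + 10*R²)⁴ (h(R) = (2*((R² + R*R) + R)*(-2 + 5*((R² + R*R) + R)))⁴ = (2*((R² + R²) + R)*(-2 + 5*((R² + R²) + R)))⁴ = (2*(2*R² + R)*(-2 + 5*(2*R² + R)))⁴ = (2*(R + 2*R²)*(-2 + 5*(R + 2*R²)))⁴ = (2*(R + 2*R²)*(-2 + (5*R + 10*R²)))⁴ = (2*(R + 2*R²)*(-2 + 5*R + 10*R²))⁴ = 16*(R + 2*R²)⁴*(-2 + 5*R + 10*R²)⁴)
(123 + h(P))*90 = (123 + 16*(-5)⁴*(1 + 2*(-5))⁴*(-2 + 5*(-5)*(1 + 2*(-5)))⁴)*90 = (123 + 16*625*(1 - 10)⁴*(-2 + 5*(-5)*(1 - 10))⁴)*90 = (123 + 16*625*(-9)⁴*(-2 + 5*(-5)*(-9))⁴)*90 = (123 + 16*625*6561*(-2 + 225)⁴)*90 = (123 + 16*625*6561*223⁴)*90 = (123 + 16*625*6561*2472973441)*90 = (123 + 162251787464010000)*90 = 162251787464010123*90 = 14602660871760911070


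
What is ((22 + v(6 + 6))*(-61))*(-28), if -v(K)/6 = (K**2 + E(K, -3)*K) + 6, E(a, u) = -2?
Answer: -1253672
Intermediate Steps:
v(K) = -36 - 6*K**2 + 12*K (v(K) = -6*((K**2 - 2*K) + 6) = -6*(6 + K**2 - 2*K) = -36 - 6*K**2 + 12*K)
((22 + v(6 + 6))*(-61))*(-28) = ((22 + (-36 - 6*(6 + 6)**2 + 12*(6 + 6)))*(-61))*(-28) = ((22 + (-36 - 6*12**2 + 12*12))*(-61))*(-28) = ((22 + (-36 - 6*144 + 144))*(-61))*(-28) = ((22 + (-36 - 864 + 144))*(-61))*(-28) = ((22 - 756)*(-61))*(-28) = -734*(-61)*(-28) = 44774*(-28) = -1253672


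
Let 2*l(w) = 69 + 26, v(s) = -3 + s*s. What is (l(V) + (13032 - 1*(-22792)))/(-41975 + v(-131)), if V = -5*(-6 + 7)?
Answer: -71743/49634 ≈ -1.4454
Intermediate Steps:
V = -5 (V = -5*1 = -5)
v(s) = -3 + s**2
l(w) = 95/2 (l(w) = (69 + 26)/2 = (1/2)*95 = 95/2)
(l(V) + (13032 - 1*(-22792)))/(-41975 + v(-131)) = (95/2 + (13032 - 1*(-22792)))/(-41975 + (-3 + (-131)**2)) = (95/2 + (13032 + 22792))/(-41975 + (-3 + 17161)) = (95/2 + 35824)/(-41975 + 17158) = (71743/2)/(-24817) = (71743/2)*(-1/24817) = -71743/49634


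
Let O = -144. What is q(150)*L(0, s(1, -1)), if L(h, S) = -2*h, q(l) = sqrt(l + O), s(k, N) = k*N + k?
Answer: 0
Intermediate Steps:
s(k, N) = k + N*k (s(k, N) = N*k + k = k + N*k)
q(l) = sqrt(-144 + l) (q(l) = sqrt(l - 144) = sqrt(-144 + l))
q(150)*L(0, s(1, -1)) = sqrt(-144 + 150)*(-2*0) = sqrt(6)*0 = 0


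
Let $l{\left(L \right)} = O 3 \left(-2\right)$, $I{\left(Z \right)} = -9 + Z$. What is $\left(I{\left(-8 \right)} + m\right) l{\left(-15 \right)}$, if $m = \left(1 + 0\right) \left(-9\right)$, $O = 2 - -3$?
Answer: $780$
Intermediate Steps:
$O = 5$ ($O = 2 + 3 = 5$)
$l{\left(L \right)} = -30$ ($l{\left(L \right)} = 5 \cdot 3 \left(-2\right) = 15 \left(-2\right) = -30$)
$m = -9$ ($m = 1 \left(-9\right) = -9$)
$\left(I{\left(-8 \right)} + m\right) l{\left(-15 \right)} = \left(\left(-9 - 8\right) - 9\right) \left(-30\right) = \left(-17 - 9\right) \left(-30\right) = \left(-26\right) \left(-30\right) = 780$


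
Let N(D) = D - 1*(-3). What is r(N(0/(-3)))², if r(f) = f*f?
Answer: 81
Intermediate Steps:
N(D) = 3 + D (N(D) = D + 3 = 3 + D)
r(f) = f²
r(N(0/(-3)))² = ((3 + 0/(-3))²)² = ((3 + 0*(-⅓))²)² = ((3 + 0)²)² = (3²)² = 9² = 81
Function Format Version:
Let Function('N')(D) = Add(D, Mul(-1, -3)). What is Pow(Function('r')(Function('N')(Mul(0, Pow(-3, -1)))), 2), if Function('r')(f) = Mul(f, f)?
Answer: 81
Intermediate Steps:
Function('N')(D) = Add(3, D) (Function('N')(D) = Add(D, 3) = Add(3, D))
Function('r')(f) = Pow(f, 2)
Pow(Function('r')(Function('N')(Mul(0, Pow(-3, -1)))), 2) = Pow(Pow(Add(3, Mul(0, Pow(-3, -1))), 2), 2) = Pow(Pow(Add(3, Mul(0, Rational(-1, 3))), 2), 2) = Pow(Pow(Add(3, 0), 2), 2) = Pow(Pow(3, 2), 2) = Pow(9, 2) = 81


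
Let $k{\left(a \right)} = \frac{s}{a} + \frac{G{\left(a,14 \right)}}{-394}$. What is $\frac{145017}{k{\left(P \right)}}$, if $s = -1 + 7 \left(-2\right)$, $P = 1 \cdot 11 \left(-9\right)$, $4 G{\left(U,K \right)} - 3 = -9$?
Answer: $\frac{3771022068}{4039} \approx 9.3365 \cdot 10^{5}$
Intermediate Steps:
$G{\left(U,K \right)} = - \frac{3}{2}$ ($G{\left(U,K \right)} = \frac{3}{4} + \frac{1}{4} \left(-9\right) = \frac{3}{4} - \frac{9}{4} = - \frac{3}{2}$)
$P = -99$ ($P = 11 \left(-9\right) = -99$)
$s = -15$ ($s = -1 - 14 = -15$)
$k{\left(a \right)} = \frac{3}{788} - \frac{15}{a}$ ($k{\left(a \right)} = - \frac{15}{a} - \frac{3}{2 \left(-394\right)} = - \frac{15}{a} - - \frac{3}{788} = - \frac{15}{a} + \frac{3}{788} = \frac{3}{788} - \frac{15}{a}$)
$\frac{145017}{k{\left(P \right)}} = \frac{145017}{\frac{3}{788} - \frac{15}{-99}} = \frac{145017}{\frac{3}{788} - - \frac{5}{33}} = \frac{145017}{\frac{3}{788} + \frac{5}{33}} = \frac{145017}{\frac{4039}{26004}} = 145017 \cdot \frac{26004}{4039} = \frac{3771022068}{4039}$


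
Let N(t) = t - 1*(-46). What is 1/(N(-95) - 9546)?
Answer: -1/9595 ≈ -0.00010422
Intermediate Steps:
N(t) = 46 + t (N(t) = t + 46 = 46 + t)
1/(N(-95) - 9546) = 1/((46 - 95) - 9546) = 1/(-49 - 9546) = 1/(-9595) = -1/9595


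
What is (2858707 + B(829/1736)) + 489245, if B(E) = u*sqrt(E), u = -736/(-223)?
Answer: 3347952 + 184*sqrt(359786)/48391 ≈ 3.3480e+6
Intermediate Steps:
u = 736/223 (u = -736*(-1/223) = 736/223 ≈ 3.3004)
B(E) = 736*sqrt(E)/223
(2858707 + B(829/1736)) + 489245 = (2858707 + 736*sqrt(829/1736)/223) + 489245 = (2858707 + 736*(sqrt(359786)/868)/223) + 489245 = (2858707 + 184*sqrt(359786)/48391) + 489245 = 3347952 + 184*sqrt(359786)/48391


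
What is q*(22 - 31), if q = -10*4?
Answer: 360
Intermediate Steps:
q = -40
q*(22 - 31) = -40*(22 - 31) = -40*(-9) = 360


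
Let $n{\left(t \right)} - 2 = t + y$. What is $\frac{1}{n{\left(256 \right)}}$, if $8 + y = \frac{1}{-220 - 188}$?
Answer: $\frac{408}{101999} \approx 0.004$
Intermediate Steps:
$y = - \frac{3265}{408}$ ($y = -8 + \frac{1}{-220 - 188} = -8 + \frac{1}{-408} = -8 - \frac{1}{408} = - \frac{3265}{408} \approx -8.0025$)
$n{\left(t \right)} = - \frac{2449}{408} + t$ ($n{\left(t \right)} = 2 + \left(t - \frac{3265}{408}\right) = 2 + \left(- \frac{3265}{408} + t\right) = - \frac{2449}{408} + t$)
$\frac{1}{n{\left(256 \right)}} = \frac{1}{- \frac{2449}{408} + 256} = \frac{1}{\frac{101999}{408}} = \frac{408}{101999}$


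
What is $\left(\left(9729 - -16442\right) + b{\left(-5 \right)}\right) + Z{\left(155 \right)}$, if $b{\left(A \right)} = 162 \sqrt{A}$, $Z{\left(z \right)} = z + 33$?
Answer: $26359 + 162 i \sqrt{5} \approx 26359.0 + 362.24 i$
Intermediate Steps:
$Z{\left(z \right)} = 33 + z$
$\left(\left(9729 - -16442\right) + b{\left(-5 \right)}\right) + Z{\left(155 \right)} = \left(\left(9729 - -16442\right) + 162 \sqrt{-5}\right) + \left(33 + 155\right) = \left(\left(9729 + 16442\right) + 162 i \sqrt{5}\right) + 188 = \left(26171 + 162 i \sqrt{5}\right) + 188 = 26359 + 162 i \sqrt{5}$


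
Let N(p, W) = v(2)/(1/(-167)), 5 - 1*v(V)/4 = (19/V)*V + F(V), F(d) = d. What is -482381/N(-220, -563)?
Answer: -482381/10688 ≈ -45.133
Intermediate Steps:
v(V) = -56 - 4*V (v(V) = 20 - 4*((19/V)*V + V) = 20 - 4*(19 + V) = 20 + (-76 - 4*V) = -56 - 4*V)
N(p, W) = 10688 (N(p, W) = (-56 - 4*2)/(1/(-167)) = (-56 - 8)/(-1/167) = -64*(-167) = 10688)
-482381/N(-220, -563) = -482381/10688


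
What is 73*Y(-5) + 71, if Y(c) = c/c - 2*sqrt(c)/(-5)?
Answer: 144 + 146*I*sqrt(5)/5 ≈ 144.0 + 65.293*I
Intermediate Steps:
Y(c) = 1 + 2*sqrt(c)/5 (Y(c) = 1 - 2*sqrt(c)*(-1/5) = 1 + 2*sqrt(c)/5)
73*Y(-5) + 71 = 73*(1 + 2*sqrt(-5)/5) + 71 = 73*(1 + 2*(I*sqrt(5))/5) + 71 = 73*(1 + 2*I*sqrt(5)/5) + 71 = (73 + 146*I*sqrt(5)/5) + 71 = 144 + 146*I*sqrt(5)/5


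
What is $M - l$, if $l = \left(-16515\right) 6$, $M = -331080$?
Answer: $-231990$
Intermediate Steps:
$l = -99090$
$M - l = -331080 - -99090 = -331080 + 99090 = -231990$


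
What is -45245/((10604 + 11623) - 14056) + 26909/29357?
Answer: -1108384026/239876047 ≈ -4.6207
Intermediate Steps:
-45245/((10604 + 11623) - 14056) + 26909/29357 = -45245/(22227 - 14056) + 26909*(1/29357) = -45245/8171 + 26909/29357 = -1108384026/239876047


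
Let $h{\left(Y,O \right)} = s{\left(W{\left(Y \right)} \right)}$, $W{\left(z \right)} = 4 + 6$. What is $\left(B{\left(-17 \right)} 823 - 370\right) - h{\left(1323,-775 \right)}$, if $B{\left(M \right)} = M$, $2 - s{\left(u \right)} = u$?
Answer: $-14353$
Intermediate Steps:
$W{\left(z \right)} = 10$
$s{\left(u \right)} = 2 - u$
$h{\left(Y,O \right)} = -8$ ($h{\left(Y,O \right)} = 2 - 10 = -8$)
$\left(B{\left(-17 \right)} 823 - 370\right) - h{\left(1323,-775 \right)} = \left(\left(-17\right) 823 - 370\right) - -8 = \left(-13991 - 370\right) + 8 = -14361 + 8 = -14353$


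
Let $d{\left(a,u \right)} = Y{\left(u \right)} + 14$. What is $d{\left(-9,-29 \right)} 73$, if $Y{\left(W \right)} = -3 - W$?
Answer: $2920$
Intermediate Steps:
$d{\left(a,u \right)} = 11 - u$ ($d{\left(a,u \right)} = \left(-3 - u\right) + 14 = 11 - u$)
$d{\left(-9,-29 \right)} 73 = \left(11 - -29\right) 73 = \left(11 + 29\right) 73 = 40 \cdot 73 = 2920$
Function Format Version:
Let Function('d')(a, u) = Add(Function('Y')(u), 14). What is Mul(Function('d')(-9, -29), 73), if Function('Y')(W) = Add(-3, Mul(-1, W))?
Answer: 2920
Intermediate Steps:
Function('d')(a, u) = Add(11, Mul(-1, u)) (Function('d')(a, u) = Add(Add(-3, Mul(-1, u)), 14) = Add(11, Mul(-1, u)))
Mul(Function('d')(-9, -29), 73) = Mul(Add(11, Mul(-1, -29)), 73) = Mul(Add(11, 29), 73) = Mul(40, 73) = 2920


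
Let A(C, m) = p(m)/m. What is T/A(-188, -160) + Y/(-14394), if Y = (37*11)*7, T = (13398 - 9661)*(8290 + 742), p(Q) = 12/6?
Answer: -38866775530529/14394 ≈ -2.7002e+9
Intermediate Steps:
p(Q) = 2 (p(Q) = 12*(⅙) = 2)
A(C, m) = 2/m
T = 33752584 (T = 3737*9032 = 33752584)
Y = 2849 (Y = 407*7 = 2849)
T/A(-188, -160) + Y/(-14394) = 33752584/((2/(-160))) + 2849/(-14394) = 33752584/((2*(-1/160))) + 2849*(-1/14394) = 33752584/(-1/80) - 2849/14394 = 33752584*(-80) - 2849/14394 = -2700206720 - 2849/14394 = -38866775530529/14394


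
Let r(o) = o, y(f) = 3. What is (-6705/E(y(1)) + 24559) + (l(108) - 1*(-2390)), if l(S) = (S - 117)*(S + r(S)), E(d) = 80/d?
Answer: 396057/16 ≈ 24754.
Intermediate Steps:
l(S) = 2*S*(-117 + S) (l(S) = (S - 117)*(S + S) = (-117 + S)*(2*S) = 2*S*(-117 + S))
(-6705/E(y(1)) + 24559) + (l(108) - 1*(-2390)) = (-6705/(80/3) + 24559) + (2*108*(-117 + 108) - 1*(-2390)) = (-6705/(80*(⅓)) + 24559) + (2*108*(-9) + 2390) = (-6705/80/3 + 24559) + (-1944 + 2390) = (-6705*3/80 + 24559) + 446 = (-4023/16 + 24559) + 446 = 388921/16 + 446 = 396057/16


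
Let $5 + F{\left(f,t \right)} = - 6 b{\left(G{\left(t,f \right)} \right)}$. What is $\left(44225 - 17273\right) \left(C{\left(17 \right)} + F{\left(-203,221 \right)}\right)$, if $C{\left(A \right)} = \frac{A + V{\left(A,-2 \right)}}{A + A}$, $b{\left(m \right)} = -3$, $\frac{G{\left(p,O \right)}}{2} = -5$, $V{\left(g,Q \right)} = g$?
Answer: $377328$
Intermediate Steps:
$G{\left(p,O \right)} = -10$ ($G{\left(p,O \right)} = 2 \left(-5\right) = -10$)
$C{\left(A \right)} = 1$ ($C{\left(A \right)} = \frac{A + A}{A + A} = \frac{2 A}{2 A} = 2 A \frac{1}{2 A} = 1$)
$F{\left(f,t \right)} = 13$ ($F{\left(f,t \right)} = -5 - -18 = -5 + 18 = 13$)
$\left(44225 - 17273\right) \left(C{\left(17 \right)} + F{\left(-203,221 \right)}\right) = \left(44225 - 17273\right) \left(1 + 13\right) = 26952 \cdot 14 = 377328$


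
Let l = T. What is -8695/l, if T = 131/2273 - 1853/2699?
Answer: 10668464153/771660 ≈ 13825.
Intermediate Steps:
T = -3858300/6134827 (T = 131*(1/2273) - 1853*1/2699 = 131/2273 - 1853/2699 = -3858300/6134827 ≈ -0.62892)
l = -3858300/6134827 ≈ -0.62892
-8695/l = -8695/(-3858300/6134827) = -8695*(-6134827/3858300) = 10668464153/771660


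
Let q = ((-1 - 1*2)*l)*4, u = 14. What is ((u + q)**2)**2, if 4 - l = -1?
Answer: 4477456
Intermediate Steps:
l = 5 (l = 4 - 1*(-1) = 4 + 1 = 5)
q = -60 (q = ((-1 - 1*2)*5)*4 = ((-1 - 2)*5)*4 = -3*5*4 = -15*4 = -60)
((u + q)**2)**2 = ((14 - 60)**2)**2 = ((-46)**2)**2 = 2116**2 = 4477456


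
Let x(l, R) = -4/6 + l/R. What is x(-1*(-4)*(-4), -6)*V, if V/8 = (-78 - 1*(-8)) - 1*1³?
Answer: -1136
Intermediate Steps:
x(l, R) = -⅔ + l/R (x(l, R) = -4*⅙ + l/R = -⅔ + l/R)
V = -568 (V = 8*((-78 - 1*(-8)) - 1*1³) = 8*((-78 + 8) - 1*1) = 8*(-70 - 1) = 8*(-71) = -568)
x(-1*(-4)*(-4), -6)*V = (-⅔ + (-1*(-4)*(-4))/(-6))*(-568) = (-⅔ + (4*(-4))*(-⅙))*(-568) = (-⅔ - 16*(-⅙))*(-568) = (-⅔ + 8/3)*(-568) = 2*(-568) = -1136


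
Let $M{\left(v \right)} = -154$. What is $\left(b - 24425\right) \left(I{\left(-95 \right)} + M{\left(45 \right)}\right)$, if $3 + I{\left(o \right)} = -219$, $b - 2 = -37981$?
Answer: $23463904$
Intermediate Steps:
$b = -37979$ ($b = 2 - 37981 = -37979$)
$I{\left(o \right)} = -222$ ($I{\left(o \right)} = -3 - 219 = -222$)
$\left(b - 24425\right) \left(I{\left(-95 \right)} + M{\left(45 \right)}\right) = \left(-37979 - 24425\right) \left(-222 - 154\right) = \left(-62404\right) \left(-376\right) = 23463904$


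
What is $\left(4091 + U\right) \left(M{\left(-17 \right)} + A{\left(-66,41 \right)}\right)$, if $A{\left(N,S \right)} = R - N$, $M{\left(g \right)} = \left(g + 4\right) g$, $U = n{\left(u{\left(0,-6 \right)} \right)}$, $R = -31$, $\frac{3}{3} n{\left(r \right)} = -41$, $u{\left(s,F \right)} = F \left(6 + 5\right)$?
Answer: $1036800$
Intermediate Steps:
$u{\left(s,F \right)} = 11 F$ ($u{\left(s,F \right)} = F 11 = 11 F$)
$n{\left(r \right)} = -41$
$U = -41$
$M{\left(g \right)} = g \left(4 + g\right)$ ($M{\left(g \right)} = \left(4 + g\right) g = g \left(4 + g\right)$)
$A{\left(N,S \right)} = -31 - N$
$\left(4091 + U\right) \left(M{\left(-17 \right)} + A{\left(-66,41 \right)}\right) = \left(4091 - 41\right) \left(- 17 \left(4 - 17\right) - -35\right) = 4050 \left(\left(-17\right) \left(-13\right) + \left(-31 + 66\right)\right) = 4050 \left(221 + 35\right) = 4050 \cdot 256 = 1036800$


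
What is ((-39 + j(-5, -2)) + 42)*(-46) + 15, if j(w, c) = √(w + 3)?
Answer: -123 - 46*I*√2 ≈ -123.0 - 65.054*I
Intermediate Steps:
j(w, c) = √(3 + w)
((-39 + j(-5, -2)) + 42)*(-46) + 15 = ((-39 + √(3 - 5)) + 42)*(-46) + 15 = ((-39 + √(-2)) + 42)*(-46) + 15 = ((-39 + I*√2) + 42)*(-46) + 15 = (3 + I*√2)*(-46) + 15 = (-138 - 46*I*√2) + 15 = -123 - 46*I*√2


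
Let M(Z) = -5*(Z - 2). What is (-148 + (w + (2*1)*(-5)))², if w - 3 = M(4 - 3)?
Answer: 22500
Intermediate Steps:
M(Z) = 10 - 5*Z (M(Z) = -5*(-2 + Z) = 10 - 5*Z)
w = 8 (w = 3 + (10 - 5*(4 - 3)) = 3 + (10 - 5*1) = 3 + (10 - 5) = 3 + 5 = 8)
(-148 + (w + (2*1)*(-5)))² = (-148 + (8 + (2*1)*(-5)))² = (-148 + (8 + 2*(-5)))² = (-148 + (8 - 10))² = (-148 - 2)² = (-150)² = 22500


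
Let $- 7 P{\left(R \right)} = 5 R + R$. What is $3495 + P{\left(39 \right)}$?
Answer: $\frac{24231}{7} \approx 3461.6$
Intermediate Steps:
$P{\left(R \right)} = - \frac{6 R}{7}$ ($P{\left(R \right)} = - \frac{5 R + R}{7} = - \frac{6 R}{7}$)
$3495 + P{\left(39 \right)} = 3495 - \frac{234}{7} = \frac{24231}{7}$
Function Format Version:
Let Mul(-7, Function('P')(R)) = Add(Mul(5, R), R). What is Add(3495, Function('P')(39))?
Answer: Rational(24231, 7) ≈ 3461.6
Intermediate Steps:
Function('P')(R) = Mul(Rational(-6, 7), R) (Function('P')(R) = Mul(Rational(-1, 7), Add(Mul(5, R), R)) = Mul(Rational(-1, 7), Mul(6, R)) = Mul(Rational(-6, 7), R))
Add(3495, Function('P')(39)) = Add(3495, Mul(Rational(-6, 7), 39)) = Add(3495, Rational(-234, 7)) = Rational(24231, 7)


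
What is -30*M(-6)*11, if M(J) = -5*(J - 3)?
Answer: -14850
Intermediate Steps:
M(J) = 15 - 5*J (M(J) = -5*(-3 + J) = 15 - 5*J)
-30*M(-6)*11 = -30*(15 - 5*(-6))*11 = -30*(15 + 30)*11 = -30*45*11 = -1350*11 = -14850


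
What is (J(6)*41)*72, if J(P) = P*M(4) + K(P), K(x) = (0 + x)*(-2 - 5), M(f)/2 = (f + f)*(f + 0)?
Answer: 1009584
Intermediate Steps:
M(f) = 4*f**2 (M(f) = 2*((f + f)*(f + 0)) = 2*((2*f)*f) = 2*(2*f**2) = 4*f**2)
K(x) = -7*x (K(x) = x*(-7) = -7*x)
J(P) = 57*P (J(P) = P*(4*4**2) - 7*P = P*(4*16) - 7*P = P*64 - 7*P = 64*P - 7*P = 57*P)
(J(6)*41)*72 = ((57*6)*41)*72 = (342*41)*72 = 14022*72 = 1009584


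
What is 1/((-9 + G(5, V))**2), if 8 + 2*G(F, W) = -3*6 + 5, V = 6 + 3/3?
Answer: 4/1521 ≈ 0.0026299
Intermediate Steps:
V = 7 (V = 6 + 3*(1/3) = 6 + 1 = 7)
G(F, W) = -21/2 (G(F, W) = -4 + (-3*6 + 5)/2 = -4 + (-18 + 5)/2 = -4 + (1/2)*(-13) = -4 - 13/2 = -21/2)
1/((-9 + G(5, V))**2) = 1/((-9 - 21/2)**2) = 1/((-39/2)**2) = 1/(1521/4) = 4/1521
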